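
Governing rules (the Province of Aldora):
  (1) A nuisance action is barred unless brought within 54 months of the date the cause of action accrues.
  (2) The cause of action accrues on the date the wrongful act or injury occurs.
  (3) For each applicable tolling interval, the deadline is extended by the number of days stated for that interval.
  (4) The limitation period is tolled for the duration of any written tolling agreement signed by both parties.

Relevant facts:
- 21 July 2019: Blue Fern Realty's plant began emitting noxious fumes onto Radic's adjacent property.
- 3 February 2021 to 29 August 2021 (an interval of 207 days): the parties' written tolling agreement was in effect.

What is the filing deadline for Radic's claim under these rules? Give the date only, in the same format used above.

The claim accrued on 21 July 2019, when the wrongful act occurred.
54 months from 21 July 2019 is 21 January 2024.
The period was tolled for 207 days by the written tolling agreement (3 February 2021 to 29 August 2021), pushing the deadline to 15 August 2024.

15 August 2024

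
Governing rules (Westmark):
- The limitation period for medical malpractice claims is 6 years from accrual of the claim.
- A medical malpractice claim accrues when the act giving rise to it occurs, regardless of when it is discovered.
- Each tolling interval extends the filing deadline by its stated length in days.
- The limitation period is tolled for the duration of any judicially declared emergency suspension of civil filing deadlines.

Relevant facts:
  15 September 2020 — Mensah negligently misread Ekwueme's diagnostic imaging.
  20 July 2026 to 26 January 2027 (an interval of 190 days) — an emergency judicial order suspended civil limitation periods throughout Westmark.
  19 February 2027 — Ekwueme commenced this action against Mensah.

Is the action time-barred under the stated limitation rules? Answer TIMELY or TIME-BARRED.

The limitation period began to run on 15 September 2020.
Adding the 6 years base period to 15 September 2020 gives a deadline of 15 September 2026, before any tolling.
Because the emergency suspension of filing deadlines ran from 20 July 2026 to 26 January 2027, the deadline is extended by 190 days to 24 March 2027.
Ekwueme filed on 19 February 2027, before the 24 March 2027 deadline, so the action is timely.

TIMELY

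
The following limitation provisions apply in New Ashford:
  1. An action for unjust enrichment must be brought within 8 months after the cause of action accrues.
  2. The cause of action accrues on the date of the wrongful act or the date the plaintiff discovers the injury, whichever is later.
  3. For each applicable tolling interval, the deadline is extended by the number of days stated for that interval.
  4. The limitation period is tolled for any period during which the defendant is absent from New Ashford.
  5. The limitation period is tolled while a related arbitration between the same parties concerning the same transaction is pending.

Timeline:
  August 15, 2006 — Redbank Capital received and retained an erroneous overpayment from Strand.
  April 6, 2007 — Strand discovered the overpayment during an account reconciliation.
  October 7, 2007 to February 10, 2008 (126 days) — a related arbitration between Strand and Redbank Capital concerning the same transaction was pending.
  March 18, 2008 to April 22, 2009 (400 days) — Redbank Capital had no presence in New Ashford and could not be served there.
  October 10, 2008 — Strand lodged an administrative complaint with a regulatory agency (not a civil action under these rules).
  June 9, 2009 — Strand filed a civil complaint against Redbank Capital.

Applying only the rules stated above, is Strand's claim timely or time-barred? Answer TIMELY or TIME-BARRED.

The claim accrued on April 6, 2007 — the later of the August 15, 2006 act and the April 6, 2007 discovery.
8 months from April 6, 2007 is December 6, 2007.
The period was tolled for 126 days by the pending related arbitration (October 7, 2007 to February 10, 2008), pushing the deadline to April 10, 2008.
The period was tolled for 400 days by the defendant's absence from the jurisdiction (March 18, 2008 to April 22, 2009), pushing the deadline to May 15, 2009.
The other events in the timeline have no effect on the limitation period under the stated rules.
Filing on June 9, 2009 missed the May 15, 2009 deadline — the action is time-barred.

TIME-BARRED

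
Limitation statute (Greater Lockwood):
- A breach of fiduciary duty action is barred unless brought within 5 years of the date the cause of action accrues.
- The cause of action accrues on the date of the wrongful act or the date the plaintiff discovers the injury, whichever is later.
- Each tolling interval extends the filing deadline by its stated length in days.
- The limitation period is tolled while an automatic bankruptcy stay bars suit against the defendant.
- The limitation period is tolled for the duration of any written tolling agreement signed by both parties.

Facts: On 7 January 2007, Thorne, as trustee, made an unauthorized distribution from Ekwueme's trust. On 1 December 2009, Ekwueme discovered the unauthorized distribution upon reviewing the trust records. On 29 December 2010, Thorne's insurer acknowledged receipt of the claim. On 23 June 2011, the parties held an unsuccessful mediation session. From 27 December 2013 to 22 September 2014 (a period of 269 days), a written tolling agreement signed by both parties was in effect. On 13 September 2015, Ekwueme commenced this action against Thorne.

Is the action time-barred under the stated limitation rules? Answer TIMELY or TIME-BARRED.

Taking the later of the act (7 January 2007) and discovery (1 December 2009), the claim accrued on 1 December 2009.
5 years from 1 December 2009 is 1 December 2014.
The period was tolled for 269 days by the written tolling agreement (27 December 2013 to 22 September 2014), pushing the deadline to 27 August 2015.
Nothing else in the chronology tolls or restarts the period.
Ekwueme filed on 13 September 2015, after the 27 August 2015 deadline, so the action is time-barred.

TIME-BARRED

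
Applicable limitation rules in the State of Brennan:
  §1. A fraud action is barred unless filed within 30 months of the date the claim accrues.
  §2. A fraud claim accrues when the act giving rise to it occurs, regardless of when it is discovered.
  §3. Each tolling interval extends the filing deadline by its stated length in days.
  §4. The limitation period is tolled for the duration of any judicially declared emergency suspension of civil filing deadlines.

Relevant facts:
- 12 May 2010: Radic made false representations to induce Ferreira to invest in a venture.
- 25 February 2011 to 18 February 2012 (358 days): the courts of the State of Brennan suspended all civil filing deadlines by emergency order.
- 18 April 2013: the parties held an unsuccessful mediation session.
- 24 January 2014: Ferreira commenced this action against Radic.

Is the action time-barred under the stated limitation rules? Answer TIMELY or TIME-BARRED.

The claim accrued on 12 May 2010, when the wrongful act occurred.
The untolled deadline — 30 months after 12 May 2010 — is 12 November 2012.
Because the emergency suspension of filing deadlines ran from 25 February 2011 to 18 February 2012, the deadline is extended by 358 days to 5 November 2013.
Nothing else in the chronology tolls or restarts the period.
Filing on 24 January 2014 missed the 5 November 2013 deadline — the action is time-barred.

TIME-BARRED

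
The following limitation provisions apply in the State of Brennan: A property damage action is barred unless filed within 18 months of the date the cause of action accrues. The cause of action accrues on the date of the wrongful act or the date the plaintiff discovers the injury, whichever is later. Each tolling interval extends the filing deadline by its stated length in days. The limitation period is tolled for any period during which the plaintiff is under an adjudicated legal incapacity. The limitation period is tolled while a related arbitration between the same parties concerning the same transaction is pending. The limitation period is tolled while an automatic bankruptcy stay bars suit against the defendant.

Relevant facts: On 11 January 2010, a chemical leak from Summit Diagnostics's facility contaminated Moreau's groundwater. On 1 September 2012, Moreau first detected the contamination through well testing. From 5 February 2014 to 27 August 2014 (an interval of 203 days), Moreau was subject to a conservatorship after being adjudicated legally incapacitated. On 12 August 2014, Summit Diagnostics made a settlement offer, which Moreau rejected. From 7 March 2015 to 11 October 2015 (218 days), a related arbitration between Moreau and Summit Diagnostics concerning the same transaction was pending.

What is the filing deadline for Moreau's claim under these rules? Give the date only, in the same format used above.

The claim accrued on 1 September 2012 — the later of the 11 January 2010 act and the 1 September 2012 discovery.
18 months from 1 September 2012 is 1 March 2014.
Because the plaintiff's legal incapacity ran from 5 February 2014 to 27 August 2014, the deadline is extended by 203 days to 20 September 2014.
By the time the pending related arbitration began on 7 March 2015, the limitation period had already expired on 20 September 2014; that interval cannot revive it.
Nothing else in the chronology tolls or restarts the period.

20 September 2014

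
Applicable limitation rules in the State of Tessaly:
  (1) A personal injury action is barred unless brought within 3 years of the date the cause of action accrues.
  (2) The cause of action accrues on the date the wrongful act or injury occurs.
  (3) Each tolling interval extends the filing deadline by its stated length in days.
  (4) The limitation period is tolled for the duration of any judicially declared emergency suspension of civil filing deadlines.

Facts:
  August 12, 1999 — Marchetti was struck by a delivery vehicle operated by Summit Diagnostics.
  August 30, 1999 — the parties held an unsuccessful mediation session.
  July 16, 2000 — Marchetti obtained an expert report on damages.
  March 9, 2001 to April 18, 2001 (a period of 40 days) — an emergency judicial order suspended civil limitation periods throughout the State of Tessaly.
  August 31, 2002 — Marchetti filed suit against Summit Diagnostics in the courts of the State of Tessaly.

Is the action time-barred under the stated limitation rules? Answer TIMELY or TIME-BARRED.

The claim accrued on August 12, 1999, when the wrongful act occurred.
The untolled deadline — 3 years after August 12, 1999 — is August 12, 2002.
The emergency suspension of filing deadlines from March 9, 2001 to April 18, 2001 tolled the period for 40 days, extending the deadline to September 21, 2002.
None of the other events listed affects the running of the period under the stated rules.
The August 31, 2002 filing precedes the September 21, 2002 deadline; the claim is timely.

TIMELY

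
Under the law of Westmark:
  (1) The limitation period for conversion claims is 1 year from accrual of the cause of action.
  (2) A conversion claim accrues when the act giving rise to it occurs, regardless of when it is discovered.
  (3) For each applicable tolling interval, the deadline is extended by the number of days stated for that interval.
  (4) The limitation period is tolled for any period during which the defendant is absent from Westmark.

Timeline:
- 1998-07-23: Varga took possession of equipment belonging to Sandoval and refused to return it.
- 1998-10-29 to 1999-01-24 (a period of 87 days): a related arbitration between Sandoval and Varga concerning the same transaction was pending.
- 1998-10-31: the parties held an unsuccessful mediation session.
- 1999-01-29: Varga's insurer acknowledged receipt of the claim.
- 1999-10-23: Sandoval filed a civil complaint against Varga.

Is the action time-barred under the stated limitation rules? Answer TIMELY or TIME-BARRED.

TIME-BARRED

The cause of action accrued on 1998-07-23, the date of the act.
1 year from 1998-07-23 is 1999-07-23.
Although a pending arbitration ran from 1998-10-29 to 1999-01-24, the stated rules do not make that a tolling event, so it is disregarded.
Nothing else in the chronology tolls or restarts the period.
The 1999-10-23 filing falls after the 1999-07-23 deadline; the claim is time-barred.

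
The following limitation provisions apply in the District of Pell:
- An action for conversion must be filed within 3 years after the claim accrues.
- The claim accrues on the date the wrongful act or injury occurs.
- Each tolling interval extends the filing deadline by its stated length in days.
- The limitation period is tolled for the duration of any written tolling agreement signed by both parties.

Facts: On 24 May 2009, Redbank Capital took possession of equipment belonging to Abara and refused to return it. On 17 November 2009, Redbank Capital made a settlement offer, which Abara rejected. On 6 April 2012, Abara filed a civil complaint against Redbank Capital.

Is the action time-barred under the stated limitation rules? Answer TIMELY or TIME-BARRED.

TIMELY

The limitation period began to run on 24 May 2009.
The untolled deadline — 3 years after 24 May 2009 — is 24 May 2012.
The other events in the timeline have no effect on the limitation period under the stated rules.
Filing on 6 April 2012 beat the 24 May 2012 deadline — the action is timely.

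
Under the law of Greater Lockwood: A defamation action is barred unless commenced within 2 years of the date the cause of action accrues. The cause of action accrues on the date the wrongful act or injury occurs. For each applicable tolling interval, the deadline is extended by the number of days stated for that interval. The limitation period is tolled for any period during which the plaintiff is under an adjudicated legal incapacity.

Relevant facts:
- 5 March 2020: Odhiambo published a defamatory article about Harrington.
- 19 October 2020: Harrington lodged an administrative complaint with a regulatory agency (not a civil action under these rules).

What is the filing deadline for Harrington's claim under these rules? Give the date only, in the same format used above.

The limitation period began to run on 5 March 2020.
The untolled deadline — 2 years after 5 March 2020 — is 5 March 2022.
The other events in the timeline have no effect on the limitation period under the stated rules.

5 March 2022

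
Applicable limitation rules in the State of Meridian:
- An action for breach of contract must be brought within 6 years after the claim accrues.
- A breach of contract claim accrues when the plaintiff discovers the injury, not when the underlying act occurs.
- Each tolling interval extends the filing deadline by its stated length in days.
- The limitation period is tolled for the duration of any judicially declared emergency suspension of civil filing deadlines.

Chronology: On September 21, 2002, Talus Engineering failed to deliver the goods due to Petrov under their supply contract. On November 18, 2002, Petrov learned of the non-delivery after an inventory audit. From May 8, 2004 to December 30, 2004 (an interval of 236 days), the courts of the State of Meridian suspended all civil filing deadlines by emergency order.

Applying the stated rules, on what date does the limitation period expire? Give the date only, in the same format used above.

July 12, 2009

Accrual is tied to discovery, so the period began on November 18, 2002 rather than on September 21, 2002 when the act occurred.
6 years from November 18, 2002 is November 18, 2008.
The period was tolled for 236 days by the emergency suspension of filing deadlines (May 8, 2004 to December 30, 2004), pushing the deadline to July 12, 2009.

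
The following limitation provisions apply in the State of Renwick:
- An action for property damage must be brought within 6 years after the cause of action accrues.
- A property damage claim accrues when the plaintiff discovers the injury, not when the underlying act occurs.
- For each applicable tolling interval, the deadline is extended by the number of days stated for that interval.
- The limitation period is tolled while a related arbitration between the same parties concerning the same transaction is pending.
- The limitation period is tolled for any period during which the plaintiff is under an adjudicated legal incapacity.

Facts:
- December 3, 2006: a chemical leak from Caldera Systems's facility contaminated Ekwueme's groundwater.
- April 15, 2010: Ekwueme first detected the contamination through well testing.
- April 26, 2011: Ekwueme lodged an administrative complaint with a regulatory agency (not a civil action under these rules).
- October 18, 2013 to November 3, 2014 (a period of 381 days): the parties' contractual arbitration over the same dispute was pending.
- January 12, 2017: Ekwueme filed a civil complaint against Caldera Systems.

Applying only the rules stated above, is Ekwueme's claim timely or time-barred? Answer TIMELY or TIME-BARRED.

The claim did not accrue until Ekwueme discovered the injury on April 15, 2010; the December 3, 2006 act date does not start the clock under the stated rule.
6 years from April 15, 2010 is April 15, 2016.
The period was tolled for 381 days by the pending related arbitration (October 18, 2013 to November 3, 2014), pushing the deadline to May 1, 2017.
None of the other events listed affects the running of the period under the stated rules.
The January 12, 2017 filing precedes the May 1, 2017 deadline; the claim is timely.

TIMELY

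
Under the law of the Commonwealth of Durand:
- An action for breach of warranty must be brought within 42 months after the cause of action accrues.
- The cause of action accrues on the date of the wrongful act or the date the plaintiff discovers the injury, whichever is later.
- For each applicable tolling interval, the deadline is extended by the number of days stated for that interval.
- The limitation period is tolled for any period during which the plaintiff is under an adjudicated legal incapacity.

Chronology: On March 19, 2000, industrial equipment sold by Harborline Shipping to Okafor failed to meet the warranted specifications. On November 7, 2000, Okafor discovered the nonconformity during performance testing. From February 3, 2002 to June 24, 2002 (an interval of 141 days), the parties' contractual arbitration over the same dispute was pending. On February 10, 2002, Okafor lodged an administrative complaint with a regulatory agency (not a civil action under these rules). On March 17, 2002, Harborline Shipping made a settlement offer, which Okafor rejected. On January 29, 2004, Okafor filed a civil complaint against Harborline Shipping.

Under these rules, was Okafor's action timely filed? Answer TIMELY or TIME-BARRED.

The claim accrued on November 7, 2000 — the later of the March 19, 2000 act and the November 7, 2000 discovery.
42 months from November 7, 2000 is May 7, 2004.
The pending related arbitration from February 3, 2002 to June 24, 2002 does not toll the period, because no stated rule makes a pending arbitration a tolling event.
None of the other events listed affects the running of the period under the stated rules.
Okafor filed on January 29, 2004, before the May 7, 2004 deadline, so the action is timely.

TIMELY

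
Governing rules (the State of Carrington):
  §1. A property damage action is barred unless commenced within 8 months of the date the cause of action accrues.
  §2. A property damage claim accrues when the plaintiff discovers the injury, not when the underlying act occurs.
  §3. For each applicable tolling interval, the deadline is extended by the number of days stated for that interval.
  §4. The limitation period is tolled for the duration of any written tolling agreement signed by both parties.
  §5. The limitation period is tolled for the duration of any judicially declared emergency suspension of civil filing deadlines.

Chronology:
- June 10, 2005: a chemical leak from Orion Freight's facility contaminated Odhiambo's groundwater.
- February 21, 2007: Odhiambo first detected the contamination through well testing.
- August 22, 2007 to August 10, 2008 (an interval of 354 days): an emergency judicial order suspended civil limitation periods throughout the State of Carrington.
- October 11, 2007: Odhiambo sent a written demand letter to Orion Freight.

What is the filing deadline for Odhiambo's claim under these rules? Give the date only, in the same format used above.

The claim did not accrue until Odhiambo discovered the injury on February 21, 2007; the June 10, 2005 act date does not start the clock under the stated rule.
8 months from February 21, 2007 is October 21, 2007.
The period was tolled for 354 days by the emergency suspension of filing deadlines (August 22, 2007 to August 10, 2008), pushing the deadline to October 9, 2008.
None of the other events listed affects the running of the period under the stated rules.

October 9, 2008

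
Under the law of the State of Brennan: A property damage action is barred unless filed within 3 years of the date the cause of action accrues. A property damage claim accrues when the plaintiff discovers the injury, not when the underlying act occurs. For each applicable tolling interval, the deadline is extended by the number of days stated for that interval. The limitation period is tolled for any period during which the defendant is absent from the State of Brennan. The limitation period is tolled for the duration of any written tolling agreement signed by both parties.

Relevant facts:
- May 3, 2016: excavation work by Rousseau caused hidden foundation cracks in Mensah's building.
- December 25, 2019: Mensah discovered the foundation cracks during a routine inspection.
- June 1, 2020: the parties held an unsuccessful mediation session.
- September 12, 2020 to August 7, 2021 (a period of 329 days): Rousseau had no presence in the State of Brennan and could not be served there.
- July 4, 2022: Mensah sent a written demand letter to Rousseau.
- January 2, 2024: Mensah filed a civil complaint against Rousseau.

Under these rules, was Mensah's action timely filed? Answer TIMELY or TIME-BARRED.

Accrual is tied to discovery, so the period began on December 25, 2019 rather than on May 3, 2016 when the act occurred.
The untolled deadline — 3 years after December 25, 2019 — is December 25, 2022.
The period was tolled for 329 days by the defendant's absence from the jurisdiction (September 12, 2020 to August 7, 2021), pushing the deadline to November 19, 2023.
Nothing else in the chronology tolls or restarts the period.
Filing on January 2, 2024 missed the November 19, 2023 deadline — the action is time-barred.

TIME-BARRED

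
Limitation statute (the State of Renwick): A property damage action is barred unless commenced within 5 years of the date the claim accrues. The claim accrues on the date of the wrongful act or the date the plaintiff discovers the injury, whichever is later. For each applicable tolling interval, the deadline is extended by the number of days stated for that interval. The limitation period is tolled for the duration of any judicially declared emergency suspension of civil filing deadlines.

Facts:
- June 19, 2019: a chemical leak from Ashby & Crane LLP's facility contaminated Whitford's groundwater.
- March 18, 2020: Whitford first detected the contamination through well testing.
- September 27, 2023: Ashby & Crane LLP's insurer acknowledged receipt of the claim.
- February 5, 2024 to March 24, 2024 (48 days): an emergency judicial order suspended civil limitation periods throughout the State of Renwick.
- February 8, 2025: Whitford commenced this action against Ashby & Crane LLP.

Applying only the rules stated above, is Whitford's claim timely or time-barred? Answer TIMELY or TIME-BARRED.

TIMELY

Taking the later of the act (June 19, 2019) and discovery (March 18, 2020), the claim accrued on March 18, 2020.
5 years from March 18, 2020 is March 18, 2025.
Because the emergency suspension of filing deadlines ran from February 5, 2024 to March 24, 2024, the deadline is extended by 48 days to May 5, 2025.
None of the other events listed affects the running of the period under the stated rules.
The February 8, 2025 filing precedes the May 5, 2025 deadline; the claim is timely.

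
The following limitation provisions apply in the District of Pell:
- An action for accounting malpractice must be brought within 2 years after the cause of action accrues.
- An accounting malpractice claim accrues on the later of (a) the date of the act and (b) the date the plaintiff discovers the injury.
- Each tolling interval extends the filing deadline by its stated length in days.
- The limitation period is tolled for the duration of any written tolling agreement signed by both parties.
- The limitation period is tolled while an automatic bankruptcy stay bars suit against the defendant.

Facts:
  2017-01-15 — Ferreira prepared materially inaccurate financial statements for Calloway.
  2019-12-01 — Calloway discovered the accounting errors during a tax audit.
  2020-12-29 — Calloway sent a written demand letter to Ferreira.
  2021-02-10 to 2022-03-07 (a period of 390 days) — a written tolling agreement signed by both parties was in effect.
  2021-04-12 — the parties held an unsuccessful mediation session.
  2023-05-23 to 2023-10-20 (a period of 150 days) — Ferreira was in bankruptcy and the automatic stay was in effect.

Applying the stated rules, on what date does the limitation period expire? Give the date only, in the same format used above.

2022-12-26

The claim accrued on 2019-12-01 — the later of the 2017-01-15 act and the 2019-12-01 discovery.
2 years from 2019-12-01 is 2021-12-01.
The period was tolled for 390 days by the written tolling agreement (2021-02-10 to 2022-03-07), pushing the deadline to 2022-12-26.
The automatic bankruptcy stay from 2023-05-23 to 2023-10-20 began after the period had already run on 2022-12-26, so it has no tolling effect.
Nothing else in the chronology tolls or restarts the period.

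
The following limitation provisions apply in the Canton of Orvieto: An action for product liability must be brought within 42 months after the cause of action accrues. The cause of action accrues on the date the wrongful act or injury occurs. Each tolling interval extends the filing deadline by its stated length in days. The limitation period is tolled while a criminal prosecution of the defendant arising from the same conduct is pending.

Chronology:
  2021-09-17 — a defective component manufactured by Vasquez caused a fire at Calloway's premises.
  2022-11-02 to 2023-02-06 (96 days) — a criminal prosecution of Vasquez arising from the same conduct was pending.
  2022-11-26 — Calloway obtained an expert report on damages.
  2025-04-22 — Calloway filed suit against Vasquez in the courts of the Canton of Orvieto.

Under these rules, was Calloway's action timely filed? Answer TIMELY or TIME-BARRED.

The cause of action accrued on 2021-09-17, the date of the act.
42 months from 2021-09-17 is 2025-03-17.
Because the pending criminal prosecution ran from 2022-11-02 to 2023-02-06, the deadline is extended by 96 days to 2025-06-21.
Nothing else in the chronology tolls or restarts the period.
The 2025-04-22 filing precedes the 2025-06-21 deadline; the claim is timely.

TIMELY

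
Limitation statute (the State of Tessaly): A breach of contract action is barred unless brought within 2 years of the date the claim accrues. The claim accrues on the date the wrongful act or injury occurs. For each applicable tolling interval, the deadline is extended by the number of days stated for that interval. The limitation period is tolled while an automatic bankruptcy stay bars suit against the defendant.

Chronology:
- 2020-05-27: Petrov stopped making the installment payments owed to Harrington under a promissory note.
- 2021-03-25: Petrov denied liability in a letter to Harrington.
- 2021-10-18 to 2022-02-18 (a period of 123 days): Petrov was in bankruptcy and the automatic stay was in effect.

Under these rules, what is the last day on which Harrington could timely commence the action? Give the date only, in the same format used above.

The claim accrued on 2020-05-27, when the wrongful act occurred.
2 years from 2020-05-27 is 2022-05-27.
Because the automatic bankruptcy stay ran from 2021-10-18 to 2022-02-18, the deadline is extended by 123 days to 2022-09-27.
None of the other events listed affects the running of the period under the stated rules.

2022-09-27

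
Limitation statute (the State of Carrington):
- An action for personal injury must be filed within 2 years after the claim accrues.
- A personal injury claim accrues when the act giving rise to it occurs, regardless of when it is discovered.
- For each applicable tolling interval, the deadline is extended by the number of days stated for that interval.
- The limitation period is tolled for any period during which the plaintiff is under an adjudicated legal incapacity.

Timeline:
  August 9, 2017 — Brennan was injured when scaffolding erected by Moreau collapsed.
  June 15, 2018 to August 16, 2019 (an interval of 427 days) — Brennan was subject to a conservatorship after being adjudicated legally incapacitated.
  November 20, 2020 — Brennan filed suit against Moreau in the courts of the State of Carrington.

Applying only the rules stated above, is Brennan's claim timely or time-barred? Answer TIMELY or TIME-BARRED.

TIME-BARRED

The limitation period began to run on August 9, 2017.
Adding the 2 years base period to August 9, 2017 gives a deadline of August 9, 2019, before any tolling.
The period was tolled for 427 days by the plaintiff's legal incapacity (June 15, 2018 to August 16, 2019), pushing the deadline to October 9, 2020.
Brennan filed on November 20, 2020, after the October 9, 2020 deadline, so the action is time-barred.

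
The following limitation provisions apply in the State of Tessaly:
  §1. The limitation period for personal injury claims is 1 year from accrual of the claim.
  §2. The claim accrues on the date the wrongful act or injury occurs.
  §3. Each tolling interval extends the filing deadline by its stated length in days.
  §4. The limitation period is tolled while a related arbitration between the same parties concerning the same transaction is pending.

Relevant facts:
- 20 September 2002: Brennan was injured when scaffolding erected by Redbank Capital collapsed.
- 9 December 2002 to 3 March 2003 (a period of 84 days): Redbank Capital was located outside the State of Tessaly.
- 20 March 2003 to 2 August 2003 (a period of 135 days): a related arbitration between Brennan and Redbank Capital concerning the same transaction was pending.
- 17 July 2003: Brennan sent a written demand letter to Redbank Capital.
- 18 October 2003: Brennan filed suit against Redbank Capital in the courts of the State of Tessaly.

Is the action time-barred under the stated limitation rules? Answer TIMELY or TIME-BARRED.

The limitation period began to run on 20 September 2002.
1 year from 20 September 2002 is 20 September 2003.
The pending related arbitration from 20 March 2003 to 2 August 2003 tolled the period for 135 days, extending the deadline to 2 February 2004.
The defendant's absence from the jurisdiction from 9 December 2002 to 3 March 2003 does not toll the period, because no stated rule makes the defendant's absence a tolling event.
None of the other events listed affects the running of the period under the stated rules.
Filing on 18 October 2003 beat the 2 February 2004 deadline — the action is timely.

TIMELY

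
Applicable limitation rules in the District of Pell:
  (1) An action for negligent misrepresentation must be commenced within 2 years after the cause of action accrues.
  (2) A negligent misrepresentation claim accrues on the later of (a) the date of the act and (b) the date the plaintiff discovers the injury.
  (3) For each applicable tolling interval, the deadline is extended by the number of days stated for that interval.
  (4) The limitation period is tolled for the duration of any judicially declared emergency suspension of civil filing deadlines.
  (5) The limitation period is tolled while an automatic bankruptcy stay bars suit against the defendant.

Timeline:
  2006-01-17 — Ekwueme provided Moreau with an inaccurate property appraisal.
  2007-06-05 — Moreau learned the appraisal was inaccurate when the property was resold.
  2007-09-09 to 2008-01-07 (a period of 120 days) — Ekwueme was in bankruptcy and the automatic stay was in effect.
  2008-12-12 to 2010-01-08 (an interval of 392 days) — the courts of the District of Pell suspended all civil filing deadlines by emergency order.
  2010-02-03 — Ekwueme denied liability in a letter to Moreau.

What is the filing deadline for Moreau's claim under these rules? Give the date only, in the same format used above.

2010-10-30

Because discovery on 2007-06-05 post-dates the 2006-01-17 act, accrual under the later-of rule falls on 2007-06-05.
Adding the 2 years base period to 2007-06-05 gives a deadline of 2009-06-05, before any tolling.
Because the automatic bankruptcy stay ran from 2007-09-09 to 2008-01-07, the deadline is extended by 120 days to 2009-10-03.
The emergency suspension of filing deadlines from 2008-12-12 to 2010-01-08 tolled the period for 392 days, extending the deadline to 2010-10-30.
None of the other events listed affects the running of the period under the stated rules.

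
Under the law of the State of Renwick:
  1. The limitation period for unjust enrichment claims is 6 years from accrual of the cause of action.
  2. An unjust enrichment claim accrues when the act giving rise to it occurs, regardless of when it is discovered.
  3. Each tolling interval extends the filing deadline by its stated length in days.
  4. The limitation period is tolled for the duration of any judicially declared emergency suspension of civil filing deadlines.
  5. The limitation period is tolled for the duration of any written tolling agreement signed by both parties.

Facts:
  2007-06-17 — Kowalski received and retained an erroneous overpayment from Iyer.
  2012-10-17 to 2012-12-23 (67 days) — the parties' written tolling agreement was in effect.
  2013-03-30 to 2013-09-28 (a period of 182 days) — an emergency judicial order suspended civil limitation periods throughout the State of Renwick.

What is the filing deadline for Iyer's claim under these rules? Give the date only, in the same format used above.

2014-02-21

The claim accrued on 2007-06-17, when the wrongful act occurred.
Adding the 6 years base period to 2007-06-17 gives a deadline of 2013-06-17, before any tolling.
The written tolling agreement from 2012-10-17 to 2012-12-23 tolled the period for 67 days, extending the deadline to 2013-08-23.
The emergency suspension of filing deadlines from 2013-03-30 to 2013-09-28 tolled the period for 182 days, extending the deadline to 2014-02-21.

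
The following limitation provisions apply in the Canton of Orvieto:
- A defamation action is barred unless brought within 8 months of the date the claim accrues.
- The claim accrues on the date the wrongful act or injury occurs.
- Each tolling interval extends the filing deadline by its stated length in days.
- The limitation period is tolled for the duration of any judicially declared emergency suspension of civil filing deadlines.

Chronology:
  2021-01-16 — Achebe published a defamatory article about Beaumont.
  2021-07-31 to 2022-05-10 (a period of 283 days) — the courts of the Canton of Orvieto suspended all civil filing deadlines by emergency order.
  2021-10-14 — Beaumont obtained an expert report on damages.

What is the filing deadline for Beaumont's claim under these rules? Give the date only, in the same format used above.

2022-06-26

The claim accrued on 2021-01-16, when the wrongful act occurred.
8 months from 2021-01-16 is 2021-09-16.
The emergency suspension of filing deadlines from 2021-07-31 to 2022-05-10 tolled the period for 283 days, extending the deadline to 2022-06-26.
None of the other events listed affects the running of the period under the stated rules.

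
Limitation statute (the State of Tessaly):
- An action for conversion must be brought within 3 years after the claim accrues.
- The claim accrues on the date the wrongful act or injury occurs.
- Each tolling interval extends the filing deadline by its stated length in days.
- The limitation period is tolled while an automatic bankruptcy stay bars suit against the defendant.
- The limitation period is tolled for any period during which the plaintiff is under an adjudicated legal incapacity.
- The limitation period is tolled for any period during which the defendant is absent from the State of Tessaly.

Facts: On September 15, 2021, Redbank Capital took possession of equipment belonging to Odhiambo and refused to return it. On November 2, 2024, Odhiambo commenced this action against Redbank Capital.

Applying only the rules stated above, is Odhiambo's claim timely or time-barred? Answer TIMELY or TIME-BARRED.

TIME-BARRED

The limitation period began to run on September 15, 2021.
3 years from September 15, 2021 is September 15, 2024.
Odhiambo filed on November 2, 2024, after the September 15, 2024 deadline, so the action is time-barred.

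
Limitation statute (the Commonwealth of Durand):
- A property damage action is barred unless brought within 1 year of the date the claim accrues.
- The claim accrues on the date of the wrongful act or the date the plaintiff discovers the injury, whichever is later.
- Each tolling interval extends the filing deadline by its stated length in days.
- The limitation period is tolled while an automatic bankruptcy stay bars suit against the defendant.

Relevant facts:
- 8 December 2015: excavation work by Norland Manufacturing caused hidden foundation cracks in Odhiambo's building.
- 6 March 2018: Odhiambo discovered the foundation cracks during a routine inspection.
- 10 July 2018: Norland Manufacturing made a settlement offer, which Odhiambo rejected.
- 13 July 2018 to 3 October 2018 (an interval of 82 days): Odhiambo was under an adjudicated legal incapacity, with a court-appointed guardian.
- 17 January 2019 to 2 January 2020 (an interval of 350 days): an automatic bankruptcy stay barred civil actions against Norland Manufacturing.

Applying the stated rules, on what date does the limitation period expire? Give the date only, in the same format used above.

Taking the later of the act (8 December 2015) and discovery (6 March 2018), the claim accrued on 6 March 2018.
Adding the 1 year base period to 6 March 2018 gives a deadline of 6 March 2019, before any tolling.
The automatic bankruptcy stay from 17 January 2019 to 2 January 2020 tolled the period for 350 days, extending the deadline to 19 February 2020.
No stated provision tolls the period for the plaintiff's incapacity, so the interval from 13 July 2018 to 3 October 2018 has no effect on the deadline.
None of the other events listed affects the running of the period under the stated rules.

19 February 2020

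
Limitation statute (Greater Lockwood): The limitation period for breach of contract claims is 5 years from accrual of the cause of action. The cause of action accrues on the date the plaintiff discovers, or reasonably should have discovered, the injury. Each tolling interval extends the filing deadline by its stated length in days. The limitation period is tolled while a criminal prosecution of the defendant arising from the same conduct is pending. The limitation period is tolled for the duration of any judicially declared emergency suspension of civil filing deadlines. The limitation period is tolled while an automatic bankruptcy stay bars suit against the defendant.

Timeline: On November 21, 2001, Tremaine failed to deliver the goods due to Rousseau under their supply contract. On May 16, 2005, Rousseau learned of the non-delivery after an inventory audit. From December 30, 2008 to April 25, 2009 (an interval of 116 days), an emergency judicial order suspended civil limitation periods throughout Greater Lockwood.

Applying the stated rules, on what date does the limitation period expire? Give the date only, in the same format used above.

Accrual is tied to discovery, so the period began on May 16, 2005 rather than on November 21, 2001 when the act occurred.
The untolled deadline — 5 years after May 16, 2005 — is May 16, 2010.
The emergency suspension of filing deadlines from December 30, 2008 to April 25, 2009 tolled the period for 116 days, extending the deadline to September 9, 2010.

September 9, 2010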